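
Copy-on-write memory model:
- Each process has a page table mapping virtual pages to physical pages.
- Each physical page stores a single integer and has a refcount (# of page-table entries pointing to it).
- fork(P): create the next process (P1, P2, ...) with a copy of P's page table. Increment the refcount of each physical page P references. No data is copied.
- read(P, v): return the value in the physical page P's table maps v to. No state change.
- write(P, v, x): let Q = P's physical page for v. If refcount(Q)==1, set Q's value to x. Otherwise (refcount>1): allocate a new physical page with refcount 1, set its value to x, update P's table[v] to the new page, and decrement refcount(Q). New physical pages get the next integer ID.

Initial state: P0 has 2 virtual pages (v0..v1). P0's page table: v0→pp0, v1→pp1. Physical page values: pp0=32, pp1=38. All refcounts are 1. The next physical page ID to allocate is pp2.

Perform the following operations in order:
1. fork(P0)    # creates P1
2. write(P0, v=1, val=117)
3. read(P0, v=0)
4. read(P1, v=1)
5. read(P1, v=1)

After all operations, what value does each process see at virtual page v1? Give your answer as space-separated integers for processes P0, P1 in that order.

Op 1: fork(P0) -> P1. 2 ppages; refcounts: pp0:2 pp1:2
Op 2: write(P0, v1, 117). refcount(pp1)=2>1 -> COPY to pp2. 3 ppages; refcounts: pp0:2 pp1:1 pp2:1
Op 3: read(P0, v0) -> 32. No state change.
Op 4: read(P1, v1) -> 38. No state change.
Op 5: read(P1, v1) -> 38. No state change.
P0: v1 -> pp2 = 117
P1: v1 -> pp1 = 38

Answer: 117 38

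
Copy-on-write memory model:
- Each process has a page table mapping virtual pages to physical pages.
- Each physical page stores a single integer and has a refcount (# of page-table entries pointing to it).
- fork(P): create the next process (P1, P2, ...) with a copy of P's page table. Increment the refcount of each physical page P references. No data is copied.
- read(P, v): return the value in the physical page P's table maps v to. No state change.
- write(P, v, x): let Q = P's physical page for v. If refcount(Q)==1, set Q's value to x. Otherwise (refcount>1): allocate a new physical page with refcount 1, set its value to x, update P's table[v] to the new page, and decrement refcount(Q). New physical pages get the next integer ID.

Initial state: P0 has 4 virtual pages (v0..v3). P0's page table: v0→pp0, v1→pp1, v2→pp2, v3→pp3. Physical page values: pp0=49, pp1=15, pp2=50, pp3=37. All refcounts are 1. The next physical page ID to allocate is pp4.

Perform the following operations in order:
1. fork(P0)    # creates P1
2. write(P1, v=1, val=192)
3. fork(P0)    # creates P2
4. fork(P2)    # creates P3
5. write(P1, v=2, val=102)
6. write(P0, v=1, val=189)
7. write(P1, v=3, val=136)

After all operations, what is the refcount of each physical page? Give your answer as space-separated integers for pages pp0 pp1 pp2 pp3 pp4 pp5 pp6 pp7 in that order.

Answer: 4 2 3 3 1 1 1 1

Derivation:
Op 1: fork(P0) -> P1. 4 ppages; refcounts: pp0:2 pp1:2 pp2:2 pp3:2
Op 2: write(P1, v1, 192). refcount(pp1)=2>1 -> COPY to pp4. 5 ppages; refcounts: pp0:2 pp1:1 pp2:2 pp3:2 pp4:1
Op 3: fork(P0) -> P2. 5 ppages; refcounts: pp0:3 pp1:2 pp2:3 pp3:3 pp4:1
Op 4: fork(P2) -> P3. 5 ppages; refcounts: pp0:4 pp1:3 pp2:4 pp3:4 pp4:1
Op 5: write(P1, v2, 102). refcount(pp2)=4>1 -> COPY to pp5. 6 ppages; refcounts: pp0:4 pp1:3 pp2:3 pp3:4 pp4:1 pp5:1
Op 6: write(P0, v1, 189). refcount(pp1)=3>1 -> COPY to pp6. 7 ppages; refcounts: pp0:4 pp1:2 pp2:3 pp3:4 pp4:1 pp5:1 pp6:1
Op 7: write(P1, v3, 136). refcount(pp3)=4>1 -> COPY to pp7. 8 ppages; refcounts: pp0:4 pp1:2 pp2:3 pp3:3 pp4:1 pp5:1 pp6:1 pp7:1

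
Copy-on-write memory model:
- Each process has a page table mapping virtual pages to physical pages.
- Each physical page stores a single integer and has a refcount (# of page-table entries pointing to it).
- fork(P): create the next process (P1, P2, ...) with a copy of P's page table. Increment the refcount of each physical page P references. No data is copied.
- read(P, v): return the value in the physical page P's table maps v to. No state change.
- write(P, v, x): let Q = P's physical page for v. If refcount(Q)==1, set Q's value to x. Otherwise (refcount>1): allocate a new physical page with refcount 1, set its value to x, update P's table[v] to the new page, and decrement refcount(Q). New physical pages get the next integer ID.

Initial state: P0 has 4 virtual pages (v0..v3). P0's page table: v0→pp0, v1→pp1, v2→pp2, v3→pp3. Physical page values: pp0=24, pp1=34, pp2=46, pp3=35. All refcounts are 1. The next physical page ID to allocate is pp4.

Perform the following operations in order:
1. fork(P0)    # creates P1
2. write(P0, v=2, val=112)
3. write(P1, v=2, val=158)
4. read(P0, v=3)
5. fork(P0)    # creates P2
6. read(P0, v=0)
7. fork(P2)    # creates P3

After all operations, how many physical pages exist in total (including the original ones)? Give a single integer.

Answer: 5

Derivation:
Op 1: fork(P0) -> P1. 4 ppages; refcounts: pp0:2 pp1:2 pp2:2 pp3:2
Op 2: write(P0, v2, 112). refcount(pp2)=2>1 -> COPY to pp4. 5 ppages; refcounts: pp0:2 pp1:2 pp2:1 pp3:2 pp4:1
Op 3: write(P1, v2, 158). refcount(pp2)=1 -> write in place. 5 ppages; refcounts: pp0:2 pp1:2 pp2:1 pp3:2 pp4:1
Op 4: read(P0, v3) -> 35. No state change.
Op 5: fork(P0) -> P2. 5 ppages; refcounts: pp0:3 pp1:3 pp2:1 pp3:3 pp4:2
Op 6: read(P0, v0) -> 24. No state change.
Op 7: fork(P2) -> P3. 5 ppages; refcounts: pp0:4 pp1:4 pp2:1 pp3:4 pp4:3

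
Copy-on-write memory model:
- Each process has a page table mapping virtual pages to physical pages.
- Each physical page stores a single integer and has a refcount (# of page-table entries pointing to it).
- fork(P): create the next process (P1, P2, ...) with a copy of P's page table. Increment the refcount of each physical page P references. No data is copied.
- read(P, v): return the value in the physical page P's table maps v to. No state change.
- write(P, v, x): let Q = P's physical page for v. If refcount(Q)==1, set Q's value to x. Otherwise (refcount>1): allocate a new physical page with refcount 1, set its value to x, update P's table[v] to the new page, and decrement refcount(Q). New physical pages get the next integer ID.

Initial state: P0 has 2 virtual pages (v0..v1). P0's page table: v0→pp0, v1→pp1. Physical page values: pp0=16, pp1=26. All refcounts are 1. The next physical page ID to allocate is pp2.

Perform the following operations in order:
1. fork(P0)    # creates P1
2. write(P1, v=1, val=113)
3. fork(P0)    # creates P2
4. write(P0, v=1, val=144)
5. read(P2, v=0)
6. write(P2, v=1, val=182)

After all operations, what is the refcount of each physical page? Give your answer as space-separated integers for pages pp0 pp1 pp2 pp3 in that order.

Answer: 3 1 1 1

Derivation:
Op 1: fork(P0) -> P1. 2 ppages; refcounts: pp0:2 pp1:2
Op 2: write(P1, v1, 113). refcount(pp1)=2>1 -> COPY to pp2. 3 ppages; refcounts: pp0:2 pp1:1 pp2:1
Op 3: fork(P0) -> P2. 3 ppages; refcounts: pp0:3 pp1:2 pp2:1
Op 4: write(P0, v1, 144). refcount(pp1)=2>1 -> COPY to pp3. 4 ppages; refcounts: pp0:3 pp1:1 pp2:1 pp3:1
Op 5: read(P2, v0) -> 16. No state change.
Op 6: write(P2, v1, 182). refcount(pp1)=1 -> write in place. 4 ppages; refcounts: pp0:3 pp1:1 pp2:1 pp3:1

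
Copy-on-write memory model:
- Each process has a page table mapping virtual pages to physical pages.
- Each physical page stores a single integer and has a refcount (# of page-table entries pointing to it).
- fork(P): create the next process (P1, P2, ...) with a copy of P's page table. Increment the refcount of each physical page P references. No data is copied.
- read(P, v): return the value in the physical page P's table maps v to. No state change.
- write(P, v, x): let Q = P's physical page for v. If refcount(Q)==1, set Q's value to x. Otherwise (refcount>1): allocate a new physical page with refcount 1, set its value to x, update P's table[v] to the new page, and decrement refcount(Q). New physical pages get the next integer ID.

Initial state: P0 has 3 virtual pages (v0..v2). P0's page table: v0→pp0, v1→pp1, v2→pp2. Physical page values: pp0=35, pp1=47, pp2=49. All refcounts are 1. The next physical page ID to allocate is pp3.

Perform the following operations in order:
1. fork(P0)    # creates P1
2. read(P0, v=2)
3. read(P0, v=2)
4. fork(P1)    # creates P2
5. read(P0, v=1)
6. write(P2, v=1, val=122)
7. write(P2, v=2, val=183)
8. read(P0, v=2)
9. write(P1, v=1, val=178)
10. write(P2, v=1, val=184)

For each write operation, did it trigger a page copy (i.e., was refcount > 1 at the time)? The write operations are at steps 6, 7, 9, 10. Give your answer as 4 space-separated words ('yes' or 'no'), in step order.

Op 1: fork(P0) -> P1. 3 ppages; refcounts: pp0:2 pp1:2 pp2:2
Op 2: read(P0, v2) -> 49. No state change.
Op 3: read(P0, v2) -> 49. No state change.
Op 4: fork(P1) -> P2. 3 ppages; refcounts: pp0:3 pp1:3 pp2:3
Op 5: read(P0, v1) -> 47. No state change.
Op 6: write(P2, v1, 122). refcount(pp1)=3>1 -> COPY to pp3. 4 ppages; refcounts: pp0:3 pp1:2 pp2:3 pp3:1
Op 7: write(P2, v2, 183). refcount(pp2)=3>1 -> COPY to pp4. 5 ppages; refcounts: pp0:3 pp1:2 pp2:2 pp3:1 pp4:1
Op 8: read(P0, v2) -> 49. No state change.
Op 9: write(P1, v1, 178). refcount(pp1)=2>1 -> COPY to pp5. 6 ppages; refcounts: pp0:3 pp1:1 pp2:2 pp3:1 pp4:1 pp5:1
Op 10: write(P2, v1, 184). refcount(pp3)=1 -> write in place. 6 ppages; refcounts: pp0:3 pp1:1 pp2:2 pp3:1 pp4:1 pp5:1

yes yes yes no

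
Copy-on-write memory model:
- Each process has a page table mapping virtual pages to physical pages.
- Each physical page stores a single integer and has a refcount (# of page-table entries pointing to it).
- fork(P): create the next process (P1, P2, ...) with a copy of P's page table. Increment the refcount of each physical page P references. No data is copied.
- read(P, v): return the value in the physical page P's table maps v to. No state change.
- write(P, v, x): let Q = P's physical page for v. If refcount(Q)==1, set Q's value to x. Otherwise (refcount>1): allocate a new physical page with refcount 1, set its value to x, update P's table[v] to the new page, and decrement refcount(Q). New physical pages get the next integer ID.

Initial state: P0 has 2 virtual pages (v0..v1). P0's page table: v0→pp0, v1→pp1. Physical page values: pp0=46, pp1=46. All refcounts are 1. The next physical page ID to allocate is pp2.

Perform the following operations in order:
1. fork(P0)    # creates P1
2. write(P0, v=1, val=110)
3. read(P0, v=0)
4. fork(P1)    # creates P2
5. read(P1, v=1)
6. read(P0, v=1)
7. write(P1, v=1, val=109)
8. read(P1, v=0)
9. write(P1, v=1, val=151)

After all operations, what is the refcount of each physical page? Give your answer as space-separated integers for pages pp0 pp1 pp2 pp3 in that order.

Answer: 3 1 1 1

Derivation:
Op 1: fork(P0) -> P1. 2 ppages; refcounts: pp0:2 pp1:2
Op 2: write(P0, v1, 110). refcount(pp1)=2>1 -> COPY to pp2. 3 ppages; refcounts: pp0:2 pp1:1 pp2:1
Op 3: read(P0, v0) -> 46. No state change.
Op 4: fork(P1) -> P2. 3 ppages; refcounts: pp0:3 pp1:2 pp2:1
Op 5: read(P1, v1) -> 46. No state change.
Op 6: read(P0, v1) -> 110. No state change.
Op 7: write(P1, v1, 109). refcount(pp1)=2>1 -> COPY to pp3. 4 ppages; refcounts: pp0:3 pp1:1 pp2:1 pp3:1
Op 8: read(P1, v0) -> 46. No state change.
Op 9: write(P1, v1, 151). refcount(pp3)=1 -> write in place. 4 ppages; refcounts: pp0:3 pp1:1 pp2:1 pp3:1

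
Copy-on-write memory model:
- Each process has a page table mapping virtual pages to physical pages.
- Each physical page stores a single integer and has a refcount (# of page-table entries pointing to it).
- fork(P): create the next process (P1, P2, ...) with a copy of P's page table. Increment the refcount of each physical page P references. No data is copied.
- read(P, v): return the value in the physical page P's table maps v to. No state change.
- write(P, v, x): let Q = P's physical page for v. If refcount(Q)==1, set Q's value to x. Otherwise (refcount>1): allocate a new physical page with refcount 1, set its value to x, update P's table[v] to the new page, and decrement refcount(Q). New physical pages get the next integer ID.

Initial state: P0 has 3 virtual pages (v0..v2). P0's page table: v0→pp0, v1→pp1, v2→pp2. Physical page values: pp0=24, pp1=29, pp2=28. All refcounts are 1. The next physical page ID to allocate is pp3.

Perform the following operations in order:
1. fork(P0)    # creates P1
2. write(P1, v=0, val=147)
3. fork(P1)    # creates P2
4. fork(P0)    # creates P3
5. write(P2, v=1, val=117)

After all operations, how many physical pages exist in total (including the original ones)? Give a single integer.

Answer: 5

Derivation:
Op 1: fork(P0) -> P1. 3 ppages; refcounts: pp0:2 pp1:2 pp2:2
Op 2: write(P1, v0, 147). refcount(pp0)=2>1 -> COPY to pp3. 4 ppages; refcounts: pp0:1 pp1:2 pp2:2 pp3:1
Op 3: fork(P1) -> P2. 4 ppages; refcounts: pp0:1 pp1:3 pp2:3 pp3:2
Op 4: fork(P0) -> P3. 4 ppages; refcounts: pp0:2 pp1:4 pp2:4 pp3:2
Op 5: write(P2, v1, 117). refcount(pp1)=4>1 -> COPY to pp4. 5 ppages; refcounts: pp0:2 pp1:3 pp2:4 pp3:2 pp4:1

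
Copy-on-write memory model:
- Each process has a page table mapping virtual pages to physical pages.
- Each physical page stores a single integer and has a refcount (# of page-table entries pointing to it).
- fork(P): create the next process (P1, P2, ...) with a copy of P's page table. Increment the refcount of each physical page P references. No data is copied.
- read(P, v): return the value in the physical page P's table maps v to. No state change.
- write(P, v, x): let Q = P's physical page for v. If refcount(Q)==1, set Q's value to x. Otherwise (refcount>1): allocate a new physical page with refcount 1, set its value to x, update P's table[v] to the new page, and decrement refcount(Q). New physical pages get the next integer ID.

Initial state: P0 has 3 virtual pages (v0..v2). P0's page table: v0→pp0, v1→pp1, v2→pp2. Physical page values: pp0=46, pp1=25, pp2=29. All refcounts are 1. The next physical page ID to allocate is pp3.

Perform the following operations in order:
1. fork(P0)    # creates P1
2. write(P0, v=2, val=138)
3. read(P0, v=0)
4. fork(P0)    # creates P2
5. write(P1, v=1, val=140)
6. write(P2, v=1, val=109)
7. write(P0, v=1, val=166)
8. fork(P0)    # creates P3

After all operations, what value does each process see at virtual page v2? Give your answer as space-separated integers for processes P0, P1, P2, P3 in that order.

Answer: 138 29 138 138

Derivation:
Op 1: fork(P0) -> P1. 3 ppages; refcounts: pp0:2 pp1:2 pp2:2
Op 2: write(P0, v2, 138). refcount(pp2)=2>1 -> COPY to pp3. 4 ppages; refcounts: pp0:2 pp1:2 pp2:1 pp3:1
Op 3: read(P0, v0) -> 46. No state change.
Op 4: fork(P0) -> P2. 4 ppages; refcounts: pp0:3 pp1:3 pp2:1 pp3:2
Op 5: write(P1, v1, 140). refcount(pp1)=3>1 -> COPY to pp4. 5 ppages; refcounts: pp0:3 pp1:2 pp2:1 pp3:2 pp4:1
Op 6: write(P2, v1, 109). refcount(pp1)=2>1 -> COPY to pp5. 6 ppages; refcounts: pp0:3 pp1:1 pp2:1 pp3:2 pp4:1 pp5:1
Op 7: write(P0, v1, 166). refcount(pp1)=1 -> write in place. 6 ppages; refcounts: pp0:3 pp1:1 pp2:1 pp3:2 pp4:1 pp5:1
Op 8: fork(P0) -> P3. 6 ppages; refcounts: pp0:4 pp1:2 pp2:1 pp3:3 pp4:1 pp5:1
P0: v2 -> pp3 = 138
P1: v2 -> pp2 = 29
P2: v2 -> pp3 = 138
P3: v2 -> pp3 = 138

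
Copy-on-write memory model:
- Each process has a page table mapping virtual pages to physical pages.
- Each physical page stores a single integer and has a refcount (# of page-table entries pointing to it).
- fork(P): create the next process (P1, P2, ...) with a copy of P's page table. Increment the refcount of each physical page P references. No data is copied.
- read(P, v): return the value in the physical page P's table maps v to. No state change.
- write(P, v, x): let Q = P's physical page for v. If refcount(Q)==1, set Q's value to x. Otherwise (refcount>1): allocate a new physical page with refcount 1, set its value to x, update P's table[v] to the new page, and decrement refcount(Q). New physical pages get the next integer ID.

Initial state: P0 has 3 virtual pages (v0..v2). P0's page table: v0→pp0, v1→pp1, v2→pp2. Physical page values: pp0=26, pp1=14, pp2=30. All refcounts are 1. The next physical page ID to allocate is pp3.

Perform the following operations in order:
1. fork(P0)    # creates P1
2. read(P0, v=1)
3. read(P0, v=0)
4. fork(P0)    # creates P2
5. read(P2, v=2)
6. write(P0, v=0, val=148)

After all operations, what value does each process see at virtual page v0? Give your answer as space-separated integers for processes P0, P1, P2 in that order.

Answer: 148 26 26

Derivation:
Op 1: fork(P0) -> P1. 3 ppages; refcounts: pp0:2 pp1:2 pp2:2
Op 2: read(P0, v1) -> 14. No state change.
Op 3: read(P0, v0) -> 26. No state change.
Op 4: fork(P0) -> P2. 3 ppages; refcounts: pp0:3 pp1:3 pp2:3
Op 5: read(P2, v2) -> 30. No state change.
Op 6: write(P0, v0, 148). refcount(pp0)=3>1 -> COPY to pp3. 4 ppages; refcounts: pp0:2 pp1:3 pp2:3 pp3:1
P0: v0 -> pp3 = 148
P1: v0 -> pp0 = 26
P2: v0 -> pp0 = 26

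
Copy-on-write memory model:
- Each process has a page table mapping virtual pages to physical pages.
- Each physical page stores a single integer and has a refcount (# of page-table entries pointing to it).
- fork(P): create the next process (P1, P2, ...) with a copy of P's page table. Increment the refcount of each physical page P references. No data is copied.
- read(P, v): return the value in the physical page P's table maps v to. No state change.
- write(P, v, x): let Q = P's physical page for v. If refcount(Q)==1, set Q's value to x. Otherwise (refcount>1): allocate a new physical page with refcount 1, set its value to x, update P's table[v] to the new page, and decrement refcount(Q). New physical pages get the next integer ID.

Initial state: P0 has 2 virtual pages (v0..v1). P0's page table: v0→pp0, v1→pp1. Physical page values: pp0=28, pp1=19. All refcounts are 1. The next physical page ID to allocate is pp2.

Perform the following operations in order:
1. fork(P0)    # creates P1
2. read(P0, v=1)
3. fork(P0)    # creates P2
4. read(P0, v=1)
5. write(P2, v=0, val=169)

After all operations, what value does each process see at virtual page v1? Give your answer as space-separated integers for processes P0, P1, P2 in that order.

Answer: 19 19 19

Derivation:
Op 1: fork(P0) -> P1. 2 ppages; refcounts: pp0:2 pp1:2
Op 2: read(P0, v1) -> 19. No state change.
Op 3: fork(P0) -> P2. 2 ppages; refcounts: pp0:3 pp1:3
Op 4: read(P0, v1) -> 19. No state change.
Op 5: write(P2, v0, 169). refcount(pp0)=3>1 -> COPY to pp2. 3 ppages; refcounts: pp0:2 pp1:3 pp2:1
P0: v1 -> pp1 = 19
P1: v1 -> pp1 = 19
P2: v1 -> pp1 = 19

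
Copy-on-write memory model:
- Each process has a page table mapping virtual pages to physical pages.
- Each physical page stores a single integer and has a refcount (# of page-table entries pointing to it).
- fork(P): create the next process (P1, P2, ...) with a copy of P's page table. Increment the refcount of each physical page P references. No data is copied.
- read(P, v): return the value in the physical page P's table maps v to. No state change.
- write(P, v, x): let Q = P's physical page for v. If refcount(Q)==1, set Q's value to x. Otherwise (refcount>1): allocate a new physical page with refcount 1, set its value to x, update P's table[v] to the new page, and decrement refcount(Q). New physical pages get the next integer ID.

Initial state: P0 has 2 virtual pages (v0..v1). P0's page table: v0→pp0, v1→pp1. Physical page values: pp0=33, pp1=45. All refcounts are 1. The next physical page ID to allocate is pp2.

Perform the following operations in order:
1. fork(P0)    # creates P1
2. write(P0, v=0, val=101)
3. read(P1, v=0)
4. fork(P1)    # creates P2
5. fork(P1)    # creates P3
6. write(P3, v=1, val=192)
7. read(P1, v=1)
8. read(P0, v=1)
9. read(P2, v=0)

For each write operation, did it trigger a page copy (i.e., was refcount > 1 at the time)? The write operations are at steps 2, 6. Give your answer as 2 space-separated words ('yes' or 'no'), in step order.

Op 1: fork(P0) -> P1. 2 ppages; refcounts: pp0:2 pp1:2
Op 2: write(P0, v0, 101). refcount(pp0)=2>1 -> COPY to pp2. 3 ppages; refcounts: pp0:1 pp1:2 pp2:1
Op 3: read(P1, v0) -> 33. No state change.
Op 4: fork(P1) -> P2. 3 ppages; refcounts: pp0:2 pp1:3 pp2:1
Op 5: fork(P1) -> P3. 3 ppages; refcounts: pp0:3 pp1:4 pp2:1
Op 6: write(P3, v1, 192). refcount(pp1)=4>1 -> COPY to pp3. 4 ppages; refcounts: pp0:3 pp1:3 pp2:1 pp3:1
Op 7: read(P1, v1) -> 45. No state change.
Op 8: read(P0, v1) -> 45. No state change.
Op 9: read(P2, v0) -> 33. No state change.

yes yes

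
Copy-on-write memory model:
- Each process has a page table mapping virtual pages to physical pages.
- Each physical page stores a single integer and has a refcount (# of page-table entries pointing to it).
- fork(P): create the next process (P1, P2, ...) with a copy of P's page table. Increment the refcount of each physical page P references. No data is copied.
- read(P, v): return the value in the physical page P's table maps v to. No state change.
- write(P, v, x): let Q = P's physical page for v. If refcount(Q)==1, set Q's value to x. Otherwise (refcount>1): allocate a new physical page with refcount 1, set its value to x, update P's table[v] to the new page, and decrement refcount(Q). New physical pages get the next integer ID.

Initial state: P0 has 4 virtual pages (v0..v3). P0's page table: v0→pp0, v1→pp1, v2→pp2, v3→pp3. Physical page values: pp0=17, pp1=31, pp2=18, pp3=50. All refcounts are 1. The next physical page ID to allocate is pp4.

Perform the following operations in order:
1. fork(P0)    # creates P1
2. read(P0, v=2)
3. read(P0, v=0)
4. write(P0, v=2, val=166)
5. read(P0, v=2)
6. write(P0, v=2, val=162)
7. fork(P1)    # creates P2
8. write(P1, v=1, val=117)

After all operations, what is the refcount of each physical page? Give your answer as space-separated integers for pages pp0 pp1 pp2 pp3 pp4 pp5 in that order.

Op 1: fork(P0) -> P1. 4 ppages; refcounts: pp0:2 pp1:2 pp2:2 pp3:2
Op 2: read(P0, v2) -> 18. No state change.
Op 3: read(P0, v0) -> 17. No state change.
Op 4: write(P0, v2, 166). refcount(pp2)=2>1 -> COPY to pp4. 5 ppages; refcounts: pp0:2 pp1:2 pp2:1 pp3:2 pp4:1
Op 5: read(P0, v2) -> 166. No state change.
Op 6: write(P0, v2, 162). refcount(pp4)=1 -> write in place. 5 ppages; refcounts: pp0:2 pp1:2 pp2:1 pp3:2 pp4:1
Op 7: fork(P1) -> P2. 5 ppages; refcounts: pp0:3 pp1:3 pp2:2 pp3:3 pp4:1
Op 8: write(P1, v1, 117). refcount(pp1)=3>1 -> COPY to pp5. 6 ppages; refcounts: pp0:3 pp1:2 pp2:2 pp3:3 pp4:1 pp5:1

Answer: 3 2 2 3 1 1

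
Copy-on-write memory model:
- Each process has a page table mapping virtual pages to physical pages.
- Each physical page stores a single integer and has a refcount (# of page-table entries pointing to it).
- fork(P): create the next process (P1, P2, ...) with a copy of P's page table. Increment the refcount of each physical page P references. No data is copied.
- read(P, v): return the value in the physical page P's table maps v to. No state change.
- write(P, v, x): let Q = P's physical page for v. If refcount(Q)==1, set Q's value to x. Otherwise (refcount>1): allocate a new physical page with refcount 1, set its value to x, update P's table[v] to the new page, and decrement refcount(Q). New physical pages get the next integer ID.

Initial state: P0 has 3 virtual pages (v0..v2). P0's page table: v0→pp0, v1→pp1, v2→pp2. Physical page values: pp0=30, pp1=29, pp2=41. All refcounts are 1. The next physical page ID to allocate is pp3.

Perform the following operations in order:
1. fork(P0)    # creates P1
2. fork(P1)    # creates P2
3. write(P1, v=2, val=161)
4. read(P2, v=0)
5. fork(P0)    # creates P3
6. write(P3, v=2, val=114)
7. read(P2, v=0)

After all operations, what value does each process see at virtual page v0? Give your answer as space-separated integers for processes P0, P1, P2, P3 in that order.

Op 1: fork(P0) -> P1. 3 ppages; refcounts: pp0:2 pp1:2 pp2:2
Op 2: fork(P1) -> P2. 3 ppages; refcounts: pp0:3 pp1:3 pp2:3
Op 3: write(P1, v2, 161). refcount(pp2)=3>1 -> COPY to pp3. 4 ppages; refcounts: pp0:3 pp1:3 pp2:2 pp3:1
Op 4: read(P2, v0) -> 30. No state change.
Op 5: fork(P0) -> P3. 4 ppages; refcounts: pp0:4 pp1:4 pp2:3 pp3:1
Op 6: write(P3, v2, 114). refcount(pp2)=3>1 -> COPY to pp4. 5 ppages; refcounts: pp0:4 pp1:4 pp2:2 pp3:1 pp4:1
Op 7: read(P2, v0) -> 30. No state change.
P0: v0 -> pp0 = 30
P1: v0 -> pp0 = 30
P2: v0 -> pp0 = 30
P3: v0 -> pp0 = 30

Answer: 30 30 30 30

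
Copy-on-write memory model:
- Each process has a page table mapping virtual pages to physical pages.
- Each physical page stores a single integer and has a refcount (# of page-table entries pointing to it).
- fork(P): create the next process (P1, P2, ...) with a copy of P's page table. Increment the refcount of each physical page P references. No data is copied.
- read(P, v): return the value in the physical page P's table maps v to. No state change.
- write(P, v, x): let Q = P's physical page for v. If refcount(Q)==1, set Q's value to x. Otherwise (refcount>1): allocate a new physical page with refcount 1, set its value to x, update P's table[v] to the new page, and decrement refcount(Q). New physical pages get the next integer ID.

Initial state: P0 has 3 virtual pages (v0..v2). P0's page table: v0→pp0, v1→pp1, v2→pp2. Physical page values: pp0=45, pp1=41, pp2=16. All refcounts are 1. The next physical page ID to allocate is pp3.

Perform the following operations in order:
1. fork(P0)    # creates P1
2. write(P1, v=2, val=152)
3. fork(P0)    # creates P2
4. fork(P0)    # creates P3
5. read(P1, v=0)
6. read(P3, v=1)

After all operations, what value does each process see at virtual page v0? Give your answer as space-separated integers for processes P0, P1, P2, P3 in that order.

Answer: 45 45 45 45

Derivation:
Op 1: fork(P0) -> P1. 3 ppages; refcounts: pp0:2 pp1:2 pp2:2
Op 2: write(P1, v2, 152). refcount(pp2)=2>1 -> COPY to pp3. 4 ppages; refcounts: pp0:2 pp1:2 pp2:1 pp3:1
Op 3: fork(P0) -> P2. 4 ppages; refcounts: pp0:3 pp1:3 pp2:2 pp3:1
Op 4: fork(P0) -> P3. 4 ppages; refcounts: pp0:4 pp1:4 pp2:3 pp3:1
Op 5: read(P1, v0) -> 45. No state change.
Op 6: read(P3, v1) -> 41. No state change.
P0: v0 -> pp0 = 45
P1: v0 -> pp0 = 45
P2: v0 -> pp0 = 45
P3: v0 -> pp0 = 45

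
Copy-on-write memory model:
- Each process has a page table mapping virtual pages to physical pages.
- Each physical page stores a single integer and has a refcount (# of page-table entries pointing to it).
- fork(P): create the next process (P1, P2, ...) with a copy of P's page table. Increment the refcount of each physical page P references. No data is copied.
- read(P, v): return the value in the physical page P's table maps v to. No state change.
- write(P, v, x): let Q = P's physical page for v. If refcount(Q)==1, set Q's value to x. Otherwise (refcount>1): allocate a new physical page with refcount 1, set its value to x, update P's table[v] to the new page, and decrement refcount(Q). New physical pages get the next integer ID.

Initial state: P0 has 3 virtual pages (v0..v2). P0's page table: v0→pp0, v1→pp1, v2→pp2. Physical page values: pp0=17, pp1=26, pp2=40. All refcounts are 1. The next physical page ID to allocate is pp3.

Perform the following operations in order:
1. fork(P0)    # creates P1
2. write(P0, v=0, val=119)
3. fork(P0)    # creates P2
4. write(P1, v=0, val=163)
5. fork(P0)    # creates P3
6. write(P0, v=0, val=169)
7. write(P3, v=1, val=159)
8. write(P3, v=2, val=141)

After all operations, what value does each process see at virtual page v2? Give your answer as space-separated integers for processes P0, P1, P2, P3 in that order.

Op 1: fork(P0) -> P1. 3 ppages; refcounts: pp0:2 pp1:2 pp2:2
Op 2: write(P0, v0, 119). refcount(pp0)=2>1 -> COPY to pp3. 4 ppages; refcounts: pp0:1 pp1:2 pp2:2 pp3:1
Op 3: fork(P0) -> P2. 4 ppages; refcounts: pp0:1 pp1:3 pp2:3 pp3:2
Op 4: write(P1, v0, 163). refcount(pp0)=1 -> write in place. 4 ppages; refcounts: pp0:1 pp1:3 pp2:3 pp3:2
Op 5: fork(P0) -> P3. 4 ppages; refcounts: pp0:1 pp1:4 pp2:4 pp3:3
Op 6: write(P0, v0, 169). refcount(pp3)=3>1 -> COPY to pp4. 5 ppages; refcounts: pp0:1 pp1:4 pp2:4 pp3:2 pp4:1
Op 7: write(P3, v1, 159). refcount(pp1)=4>1 -> COPY to pp5. 6 ppages; refcounts: pp0:1 pp1:3 pp2:4 pp3:2 pp4:1 pp5:1
Op 8: write(P3, v2, 141). refcount(pp2)=4>1 -> COPY to pp6. 7 ppages; refcounts: pp0:1 pp1:3 pp2:3 pp3:2 pp4:1 pp5:1 pp6:1
P0: v2 -> pp2 = 40
P1: v2 -> pp2 = 40
P2: v2 -> pp2 = 40
P3: v2 -> pp6 = 141

Answer: 40 40 40 141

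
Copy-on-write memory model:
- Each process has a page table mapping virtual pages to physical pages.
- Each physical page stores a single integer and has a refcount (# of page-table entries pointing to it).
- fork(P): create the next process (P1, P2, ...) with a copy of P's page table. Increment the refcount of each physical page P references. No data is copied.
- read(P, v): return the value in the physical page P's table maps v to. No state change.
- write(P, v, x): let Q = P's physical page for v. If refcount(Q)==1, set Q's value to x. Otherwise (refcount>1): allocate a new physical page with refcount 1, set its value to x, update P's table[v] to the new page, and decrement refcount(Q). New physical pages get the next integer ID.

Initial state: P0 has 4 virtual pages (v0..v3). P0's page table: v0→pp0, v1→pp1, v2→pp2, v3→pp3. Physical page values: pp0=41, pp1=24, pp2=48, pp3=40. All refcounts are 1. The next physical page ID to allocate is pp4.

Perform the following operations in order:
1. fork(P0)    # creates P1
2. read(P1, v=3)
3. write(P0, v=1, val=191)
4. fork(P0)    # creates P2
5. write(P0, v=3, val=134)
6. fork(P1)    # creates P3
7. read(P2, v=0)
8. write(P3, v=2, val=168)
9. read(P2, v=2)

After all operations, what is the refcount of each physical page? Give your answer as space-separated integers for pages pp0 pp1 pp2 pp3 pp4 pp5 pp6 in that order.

Answer: 4 2 3 3 2 1 1

Derivation:
Op 1: fork(P0) -> P1. 4 ppages; refcounts: pp0:2 pp1:2 pp2:2 pp3:2
Op 2: read(P1, v3) -> 40. No state change.
Op 3: write(P0, v1, 191). refcount(pp1)=2>1 -> COPY to pp4. 5 ppages; refcounts: pp0:2 pp1:1 pp2:2 pp3:2 pp4:1
Op 4: fork(P0) -> P2. 5 ppages; refcounts: pp0:3 pp1:1 pp2:3 pp3:3 pp4:2
Op 5: write(P0, v3, 134). refcount(pp3)=3>1 -> COPY to pp5. 6 ppages; refcounts: pp0:3 pp1:1 pp2:3 pp3:2 pp4:2 pp5:1
Op 6: fork(P1) -> P3. 6 ppages; refcounts: pp0:4 pp1:2 pp2:4 pp3:3 pp4:2 pp5:1
Op 7: read(P2, v0) -> 41. No state change.
Op 8: write(P3, v2, 168). refcount(pp2)=4>1 -> COPY to pp6. 7 ppages; refcounts: pp0:4 pp1:2 pp2:3 pp3:3 pp4:2 pp5:1 pp6:1
Op 9: read(P2, v2) -> 48. No state change.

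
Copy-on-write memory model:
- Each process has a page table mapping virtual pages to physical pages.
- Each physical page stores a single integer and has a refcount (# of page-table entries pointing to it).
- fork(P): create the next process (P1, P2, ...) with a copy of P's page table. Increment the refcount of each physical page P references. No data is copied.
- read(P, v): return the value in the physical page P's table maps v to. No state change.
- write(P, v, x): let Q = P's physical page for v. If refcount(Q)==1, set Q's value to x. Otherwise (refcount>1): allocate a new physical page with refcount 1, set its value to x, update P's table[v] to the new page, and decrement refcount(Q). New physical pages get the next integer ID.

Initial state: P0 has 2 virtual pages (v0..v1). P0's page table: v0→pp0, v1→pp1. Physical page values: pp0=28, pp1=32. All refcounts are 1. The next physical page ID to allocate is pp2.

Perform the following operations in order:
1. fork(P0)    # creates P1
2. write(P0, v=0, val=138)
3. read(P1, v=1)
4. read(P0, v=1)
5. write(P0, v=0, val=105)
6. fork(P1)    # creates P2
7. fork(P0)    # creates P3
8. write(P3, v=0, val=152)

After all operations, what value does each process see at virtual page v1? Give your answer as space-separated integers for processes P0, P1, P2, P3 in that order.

Op 1: fork(P0) -> P1. 2 ppages; refcounts: pp0:2 pp1:2
Op 2: write(P0, v0, 138). refcount(pp0)=2>1 -> COPY to pp2. 3 ppages; refcounts: pp0:1 pp1:2 pp2:1
Op 3: read(P1, v1) -> 32. No state change.
Op 4: read(P0, v1) -> 32. No state change.
Op 5: write(P0, v0, 105). refcount(pp2)=1 -> write in place. 3 ppages; refcounts: pp0:1 pp1:2 pp2:1
Op 6: fork(P1) -> P2. 3 ppages; refcounts: pp0:2 pp1:3 pp2:1
Op 7: fork(P0) -> P3. 3 ppages; refcounts: pp0:2 pp1:4 pp2:2
Op 8: write(P3, v0, 152). refcount(pp2)=2>1 -> COPY to pp3. 4 ppages; refcounts: pp0:2 pp1:4 pp2:1 pp3:1
P0: v1 -> pp1 = 32
P1: v1 -> pp1 = 32
P2: v1 -> pp1 = 32
P3: v1 -> pp1 = 32

Answer: 32 32 32 32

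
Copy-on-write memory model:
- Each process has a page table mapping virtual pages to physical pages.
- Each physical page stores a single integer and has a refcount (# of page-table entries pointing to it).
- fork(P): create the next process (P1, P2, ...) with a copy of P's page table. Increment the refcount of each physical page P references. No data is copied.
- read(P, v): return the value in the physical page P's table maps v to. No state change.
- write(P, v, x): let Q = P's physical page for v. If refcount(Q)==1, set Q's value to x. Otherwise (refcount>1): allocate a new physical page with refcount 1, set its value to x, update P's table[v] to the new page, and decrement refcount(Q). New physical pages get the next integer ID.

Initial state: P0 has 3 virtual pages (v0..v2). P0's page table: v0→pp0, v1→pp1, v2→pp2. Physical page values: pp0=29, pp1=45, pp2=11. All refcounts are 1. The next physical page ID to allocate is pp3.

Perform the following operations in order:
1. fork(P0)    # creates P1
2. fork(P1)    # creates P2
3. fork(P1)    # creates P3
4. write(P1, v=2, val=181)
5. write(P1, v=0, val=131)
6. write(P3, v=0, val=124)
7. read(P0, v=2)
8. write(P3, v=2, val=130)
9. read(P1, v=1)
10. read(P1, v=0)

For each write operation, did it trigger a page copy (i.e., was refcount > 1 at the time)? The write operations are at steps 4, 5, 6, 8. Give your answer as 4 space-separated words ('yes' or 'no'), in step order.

Op 1: fork(P0) -> P1. 3 ppages; refcounts: pp0:2 pp1:2 pp2:2
Op 2: fork(P1) -> P2. 3 ppages; refcounts: pp0:3 pp1:3 pp2:3
Op 3: fork(P1) -> P3. 3 ppages; refcounts: pp0:4 pp1:4 pp2:4
Op 4: write(P1, v2, 181). refcount(pp2)=4>1 -> COPY to pp3. 4 ppages; refcounts: pp0:4 pp1:4 pp2:3 pp3:1
Op 5: write(P1, v0, 131). refcount(pp0)=4>1 -> COPY to pp4. 5 ppages; refcounts: pp0:3 pp1:4 pp2:3 pp3:1 pp4:1
Op 6: write(P3, v0, 124). refcount(pp0)=3>1 -> COPY to pp5. 6 ppages; refcounts: pp0:2 pp1:4 pp2:3 pp3:1 pp4:1 pp5:1
Op 7: read(P0, v2) -> 11. No state change.
Op 8: write(P3, v2, 130). refcount(pp2)=3>1 -> COPY to pp6. 7 ppages; refcounts: pp0:2 pp1:4 pp2:2 pp3:1 pp4:1 pp5:1 pp6:1
Op 9: read(P1, v1) -> 45. No state change.
Op 10: read(P1, v0) -> 131. No state change.

yes yes yes yes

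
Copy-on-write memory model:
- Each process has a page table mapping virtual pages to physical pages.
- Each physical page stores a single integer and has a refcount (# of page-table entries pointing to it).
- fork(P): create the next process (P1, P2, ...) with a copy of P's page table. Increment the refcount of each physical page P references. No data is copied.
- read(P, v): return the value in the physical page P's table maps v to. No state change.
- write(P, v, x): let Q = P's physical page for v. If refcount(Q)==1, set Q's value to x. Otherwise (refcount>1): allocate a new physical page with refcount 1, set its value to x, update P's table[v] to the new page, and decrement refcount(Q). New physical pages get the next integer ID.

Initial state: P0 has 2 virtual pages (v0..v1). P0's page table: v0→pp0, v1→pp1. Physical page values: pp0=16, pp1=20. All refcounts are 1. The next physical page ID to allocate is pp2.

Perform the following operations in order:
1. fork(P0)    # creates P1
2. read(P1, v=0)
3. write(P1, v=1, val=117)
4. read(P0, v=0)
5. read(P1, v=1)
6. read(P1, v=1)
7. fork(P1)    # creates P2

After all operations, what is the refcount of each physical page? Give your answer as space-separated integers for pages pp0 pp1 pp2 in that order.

Op 1: fork(P0) -> P1. 2 ppages; refcounts: pp0:2 pp1:2
Op 2: read(P1, v0) -> 16. No state change.
Op 3: write(P1, v1, 117). refcount(pp1)=2>1 -> COPY to pp2. 3 ppages; refcounts: pp0:2 pp1:1 pp2:1
Op 4: read(P0, v0) -> 16. No state change.
Op 5: read(P1, v1) -> 117. No state change.
Op 6: read(P1, v1) -> 117. No state change.
Op 7: fork(P1) -> P2. 3 ppages; refcounts: pp0:3 pp1:1 pp2:2

Answer: 3 1 2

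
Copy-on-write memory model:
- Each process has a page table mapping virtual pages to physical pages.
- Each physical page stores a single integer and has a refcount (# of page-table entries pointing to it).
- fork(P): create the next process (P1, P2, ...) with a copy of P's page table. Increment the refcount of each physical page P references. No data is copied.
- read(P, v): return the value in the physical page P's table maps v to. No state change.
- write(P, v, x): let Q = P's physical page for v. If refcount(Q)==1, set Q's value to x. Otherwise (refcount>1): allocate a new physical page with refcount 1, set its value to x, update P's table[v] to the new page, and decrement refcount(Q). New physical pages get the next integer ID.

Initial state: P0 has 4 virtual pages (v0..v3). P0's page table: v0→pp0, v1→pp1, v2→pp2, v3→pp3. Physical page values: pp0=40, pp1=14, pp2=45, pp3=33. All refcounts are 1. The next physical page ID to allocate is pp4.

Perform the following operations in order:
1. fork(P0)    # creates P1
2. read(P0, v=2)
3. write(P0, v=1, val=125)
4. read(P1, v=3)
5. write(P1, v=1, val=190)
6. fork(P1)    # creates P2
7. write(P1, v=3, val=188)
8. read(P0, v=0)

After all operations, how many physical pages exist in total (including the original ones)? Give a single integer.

Op 1: fork(P0) -> P1. 4 ppages; refcounts: pp0:2 pp1:2 pp2:2 pp3:2
Op 2: read(P0, v2) -> 45. No state change.
Op 3: write(P0, v1, 125). refcount(pp1)=2>1 -> COPY to pp4. 5 ppages; refcounts: pp0:2 pp1:1 pp2:2 pp3:2 pp4:1
Op 4: read(P1, v3) -> 33. No state change.
Op 5: write(P1, v1, 190). refcount(pp1)=1 -> write in place. 5 ppages; refcounts: pp0:2 pp1:1 pp2:2 pp3:2 pp4:1
Op 6: fork(P1) -> P2. 5 ppages; refcounts: pp0:3 pp1:2 pp2:3 pp3:3 pp4:1
Op 7: write(P1, v3, 188). refcount(pp3)=3>1 -> COPY to pp5. 6 ppages; refcounts: pp0:3 pp1:2 pp2:3 pp3:2 pp4:1 pp5:1
Op 8: read(P0, v0) -> 40. No state change.

Answer: 6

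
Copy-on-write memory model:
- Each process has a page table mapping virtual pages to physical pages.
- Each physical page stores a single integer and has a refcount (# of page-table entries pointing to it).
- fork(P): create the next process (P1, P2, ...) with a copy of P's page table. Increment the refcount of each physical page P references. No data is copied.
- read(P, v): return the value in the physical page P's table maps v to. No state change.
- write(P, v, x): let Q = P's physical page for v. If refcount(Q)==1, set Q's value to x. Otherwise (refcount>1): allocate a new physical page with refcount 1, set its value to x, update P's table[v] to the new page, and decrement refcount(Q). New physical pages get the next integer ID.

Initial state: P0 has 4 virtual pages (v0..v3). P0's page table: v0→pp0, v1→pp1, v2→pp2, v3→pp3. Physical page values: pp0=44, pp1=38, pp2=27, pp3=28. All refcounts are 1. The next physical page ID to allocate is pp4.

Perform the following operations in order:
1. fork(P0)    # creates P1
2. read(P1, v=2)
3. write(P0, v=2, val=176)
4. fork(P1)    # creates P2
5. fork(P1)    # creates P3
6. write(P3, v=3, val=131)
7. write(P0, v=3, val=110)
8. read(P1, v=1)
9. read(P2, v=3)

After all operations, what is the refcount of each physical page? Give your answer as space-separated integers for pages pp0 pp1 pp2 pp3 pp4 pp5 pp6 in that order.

Answer: 4 4 3 2 1 1 1

Derivation:
Op 1: fork(P0) -> P1. 4 ppages; refcounts: pp0:2 pp1:2 pp2:2 pp3:2
Op 2: read(P1, v2) -> 27. No state change.
Op 3: write(P0, v2, 176). refcount(pp2)=2>1 -> COPY to pp4. 5 ppages; refcounts: pp0:2 pp1:2 pp2:1 pp3:2 pp4:1
Op 4: fork(P1) -> P2. 5 ppages; refcounts: pp0:3 pp1:3 pp2:2 pp3:3 pp4:1
Op 5: fork(P1) -> P3. 5 ppages; refcounts: pp0:4 pp1:4 pp2:3 pp3:4 pp4:1
Op 6: write(P3, v3, 131). refcount(pp3)=4>1 -> COPY to pp5. 6 ppages; refcounts: pp0:4 pp1:4 pp2:3 pp3:3 pp4:1 pp5:1
Op 7: write(P0, v3, 110). refcount(pp3)=3>1 -> COPY to pp6. 7 ppages; refcounts: pp0:4 pp1:4 pp2:3 pp3:2 pp4:1 pp5:1 pp6:1
Op 8: read(P1, v1) -> 38. No state change.
Op 9: read(P2, v3) -> 28. No state change.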